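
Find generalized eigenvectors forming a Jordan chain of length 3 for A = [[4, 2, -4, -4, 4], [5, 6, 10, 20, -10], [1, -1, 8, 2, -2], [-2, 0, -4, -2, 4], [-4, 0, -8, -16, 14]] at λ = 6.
v_1 = [[-1, 0, 1, 0, 0]]^T, v_2 = [[-2, 5, 1, -2, -4]]^T, v_3 = [[2, 0, -1, 0, 0]]^T

We seek v_1 ∈ ker((A - 6I)^3) \ ker((A - 6I)^2), then set v_{i+1} = (A - 6I) v_i.

One such chain is v_1 = [[-1, 0, 1, 0, 0]]^T, v_2 = [[-2, 5, 1, -2, -4]]^T, v_3 = [[2, 0, -1, 0, 0]]^T. Check: (A - 6I) v_3 = [[0, 0, 0, 0, 0]]^T = 0.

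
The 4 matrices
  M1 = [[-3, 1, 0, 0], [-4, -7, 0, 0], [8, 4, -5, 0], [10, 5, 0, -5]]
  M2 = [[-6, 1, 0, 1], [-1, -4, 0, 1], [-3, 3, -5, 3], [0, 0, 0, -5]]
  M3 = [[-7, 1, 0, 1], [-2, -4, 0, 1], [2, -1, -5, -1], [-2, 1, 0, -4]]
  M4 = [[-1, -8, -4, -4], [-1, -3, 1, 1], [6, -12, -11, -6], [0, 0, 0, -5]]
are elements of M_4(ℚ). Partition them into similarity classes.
Characteristic polynomials: χ_{M1} = (x + 5)^4, χ_{M2} = (x + 5)^4, χ_{M3} = (x + 5)^4, χ_{M4} = (x + 5)^4.

{M1, M2, M3, M4}: invariant factors x + 5, x + 5, (x + 5)^2.

Matrices are similar if and only if their invariant-factor lists agree; the partition into similarity classes is {M1, M2, M3, M4}.

1 class: {M1, M2, M3, M4}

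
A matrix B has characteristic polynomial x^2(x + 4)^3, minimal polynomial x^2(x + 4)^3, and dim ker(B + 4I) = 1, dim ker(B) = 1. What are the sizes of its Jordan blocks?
Jordan blocks: (-4, 3), (0, 2)

λ = -4: algebraic multiplicity 3 (exponent in χ_B), largest block size 3 (exponent in m_B), 1 block (geometric multiplicity). This forces block sizes [3].
λ = 0: algebraic multiplicity 2 (exponent in χ_B), largest block size 2 (exponent in m_B), 1 block (geometric multiplicity). This forces block sizes [2].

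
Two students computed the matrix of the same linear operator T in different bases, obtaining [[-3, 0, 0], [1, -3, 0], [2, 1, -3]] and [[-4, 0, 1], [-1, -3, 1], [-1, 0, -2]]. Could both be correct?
No.

Both have characteristic polynomial (x + 3)^3, but the minimal polynomial of A is (x + 3)^3 while the minimal polynomial of B is (x + 3)^2. The minimal polynomial is a similarity invariant, so A and B are not similar.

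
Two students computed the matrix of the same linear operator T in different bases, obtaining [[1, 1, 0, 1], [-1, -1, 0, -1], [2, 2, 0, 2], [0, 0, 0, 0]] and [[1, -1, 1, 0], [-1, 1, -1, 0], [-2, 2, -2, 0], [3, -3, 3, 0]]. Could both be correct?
Two matrices over a field are similar if and only if they have the same invariant factors.

Both A and B have characteristic polynomial x^4 and minimal polynomial x^2. Computing further, both have invariant factors x, x, x^2. Hence A and B are similar.

Yes.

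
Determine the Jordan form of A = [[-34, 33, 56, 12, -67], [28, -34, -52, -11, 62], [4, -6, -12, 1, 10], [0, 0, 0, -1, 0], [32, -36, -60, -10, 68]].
J = [[-4, 1, 0, 0, 0], [0, -4, 0, 0, 0], [0, 0, -4, 0, 0], [0, 0, 0, -1, 0], [0, 0, 0, 0, 0]]

The characteristic polynomial is det(xI - A) = x(x + 1)(x + 4)^3, so the eigenvalues are -4 (algebraic multiplicity 3), -1 (algebraic multiplicity 1), 0 (algebraic multiplicity 1).

For λ = -4: rank(A + 4I) = 3, rank((A + 4I)^2) = 2. The eigenspace has dimension 5 - 3 = 2, so there are 2 Jordan blocks; the rank sequence gives block sizes [2, 1].

For λ = -1: algebraic multiplicity 1 gives one 1×1 block.

For λ = 0: algebraic multiplicity 1 gives one 1×1 block.

Assembling the blocks gives the Jordan form J above.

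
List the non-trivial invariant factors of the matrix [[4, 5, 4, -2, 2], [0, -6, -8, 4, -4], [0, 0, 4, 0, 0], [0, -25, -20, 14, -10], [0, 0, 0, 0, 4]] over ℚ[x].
The Jordan structure of A has elementary divisors (x - 4)^2, (x - 4), (x - 4), (x - 4). Arranging the block sizes at each eigenvalue in decreasing order and taking row products gives the invariant factors.

Invariant factors (smallest first, each dividing the next): x - 4, x - 4, x - 4, (x - 4)^2.

Check: the last factor (x - 4)^2 is the minimal polynomial, and the product (x - 4)^5 is the characteristic polynomial.

x - 4, x - 4, x - 4, (x - 4)^2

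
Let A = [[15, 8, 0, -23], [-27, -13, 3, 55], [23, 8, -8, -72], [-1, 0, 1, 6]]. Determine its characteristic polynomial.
xI - A = [[x - 15, -8, 0, 23], [27, x + 13, -3, -55], [-23, -8, x + 8, 72], [1, 0, -1, x - 6]].

Expanding det(xI - A) along the first row:
det(xI - A) = + (x - 15)·det([[x + 13, -3, -55], [-8, x + 8, 72], [0, -1, x - 6]]) - (-8)·det([[27, -3, -55], [-23, x + 8, 72], [1, -1, x - 6]]) + (0)·det([[27, x + 13, -55], [-23, -8, 72], [1, 0, x - 6]]) - (23)·det([[27, x + 13, -3], [-23, -8, x + 8], [1, 0, -1]]).

Evaluating gives χ_A(x) = x^4 - 6x^2 - 8x - 3 = (x - 3)(x + 1)^3.

χ_A(x) = (x - 3)(x + 1)^3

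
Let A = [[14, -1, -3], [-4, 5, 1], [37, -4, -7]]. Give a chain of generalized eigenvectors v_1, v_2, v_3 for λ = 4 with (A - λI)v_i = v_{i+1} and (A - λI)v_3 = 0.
v_1 = [[2, 1, 7]]^T, v_2 = [[-2, 0, -7]]^T, v_3 = [[1, 1, 3]]^T

We seek v_1 ∈ ker((A - 4I)^3) \ ker((A - 4I)^2), then set v_{i+1} = (A - 4I) v_i.

One such chain is v_1 = [[2, 1, 7]]^T, v_2 = [[-2, 0, -7]]^T, v_3 = [[1, 1, 3]]^T. Check: (A - 4I) v_3 = [[0, 0, 0]]^T = 0.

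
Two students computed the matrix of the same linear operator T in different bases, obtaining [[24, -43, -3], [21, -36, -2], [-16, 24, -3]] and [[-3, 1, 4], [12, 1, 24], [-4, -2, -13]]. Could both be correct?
No.

Both have characteristic polynomial (x + 5)^3, but the minimal polynomial of A is (x + 5)^3 while the minimal polynomial of B is (x + 5)^2. The minimal polynomial is a similarity invariant, so A and B are not similar.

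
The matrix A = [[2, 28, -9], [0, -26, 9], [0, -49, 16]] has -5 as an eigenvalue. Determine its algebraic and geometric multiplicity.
algebraic multiplicity 2, geometric multiplicity 1

The characteristic polynomial is (x - 2)(x + 5)^2, so the factor x + 5 appears with exponent 2: the algebraic multiplicity is 2.

rank(A + 5I) = 2, so the eigenspace has dimension 3 - 2 = 1: the geometric multiplicity is 1.

Since 1 < 2, A is not diagonalizable.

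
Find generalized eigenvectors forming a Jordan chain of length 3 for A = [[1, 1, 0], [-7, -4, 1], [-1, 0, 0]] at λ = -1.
v_1 = [[2, -4, 3]]^T, v_2 = [[0, 1, 1]]^T, v_3 = [[1, -2, 1]]^T

We seek v_1 ∈ ker((A + I)^3) \ ker((A + I)^2), then set v_{i+1} = (A + I) v_i.

One such chain is v_1 = [[2, -4, 3]]^T, v_2 = [[0, 1, 1]]^T, v_3 = [[1, -2, 1]]^T. Check: (A + I) v_3 = [[0, 0, 0]]^T = 0.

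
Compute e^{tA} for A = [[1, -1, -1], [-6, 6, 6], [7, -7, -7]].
A has Jordan form J = [[0, 1, 0], [0, 0, 0], [0, 0, 0]] with A = PJP^{-1}, so e^{tA} = P e^{tJ} P^{-1}.

For a Jordan block J_k(λ), e^{tJ_k(λ)} = e^{λt} · (I + tN + t^2 N^2/2! + ... + t^{k-1} N^{k-1}/(k-1)!) where N is the nilpotent superdiagonal part.

Assembling the blocks and conjugating back gives the entries of e^{tA} as shown above.

e^{tA} = [[t + 1, -t, -t], [-6*t, 6*t + 1, 6*t], [7*t, -7*t, 1 - 7*t]]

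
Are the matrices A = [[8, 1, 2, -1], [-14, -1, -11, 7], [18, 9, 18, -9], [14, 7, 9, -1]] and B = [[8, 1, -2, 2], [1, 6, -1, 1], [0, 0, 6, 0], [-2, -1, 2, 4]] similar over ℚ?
Yes.

Two matrices over a field are similar if and only if they have the same invariant factors.

Both A and B have characteristic polynomial (x - 6)^4 and minimal polynomial (x - 6)^3. Computing further, both have invariant factors x - 6, (x - 6)^3. Hence A and B are similar.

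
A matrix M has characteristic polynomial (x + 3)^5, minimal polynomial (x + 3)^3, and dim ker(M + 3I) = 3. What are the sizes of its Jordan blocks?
Jordan blocks: (-3, 3), (-3, 1), (-3, 1)

λ = -3: algebraic multiplicity 5 (exponent in χ_M), largest block size 3 (exponent in m_M), 3 blocks (geometric multiplicity). These force block sizes [3, 1, 1].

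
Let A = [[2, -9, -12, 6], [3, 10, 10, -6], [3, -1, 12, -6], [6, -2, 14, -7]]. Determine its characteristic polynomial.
xI - A = [[x - 2, 9, 12, -6], [-3, x - 10, -10, 6], [-3, 1, x - 12, 6], [-6, 2, -14, x + 7]].

Expanding det(xI - A) along the first row:
det(xI - A) = + (x - 2)·det([[x - 10, -10, 6], [1, x - 12, 6], [2, -14, x + 7]]) - (9)·det([[-3, -10, 6], [-3, x - 12, 6], [-6, -14, x + 7]]) + (12)·det([[-3, x - 10, 6], [-3, 1, 6], [-6, 2, x + 7]]) - (-6)·det([[-3, x - 10, -10], [-3, 1, x - 12], [-6, 2, -14]]).

Evaluating gives χ_A(x) = x^4 - 17x^3 + 105x^2 - 275x + 250 = (x - 5)^3(x - 2).

χ_A(x) = (x - 5)^3(x - 2)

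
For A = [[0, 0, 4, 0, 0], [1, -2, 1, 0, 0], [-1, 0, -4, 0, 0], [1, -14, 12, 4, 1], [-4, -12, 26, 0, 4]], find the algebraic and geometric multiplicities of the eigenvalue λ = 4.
algebraic multiplicity 2, geometric multiplicity 1

The characteristic polynomial is (x - 4)^2(x + 2)^3, so the factor x - 4 appears with exponent 2: the algebraic multiplicity is 2.

rank(A - 4I) = 4, so the eigenspace has dimension 5 - 4 = 1: the geometric multiplicity is 1.

Since 1 < 2, A is not diagonalizable.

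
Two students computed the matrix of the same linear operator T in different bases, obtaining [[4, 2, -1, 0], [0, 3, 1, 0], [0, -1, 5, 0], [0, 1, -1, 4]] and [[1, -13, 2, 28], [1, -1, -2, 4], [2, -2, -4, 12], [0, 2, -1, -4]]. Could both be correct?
No.

trace(A) = 16 but trace(B) = -8. The trace is a similarity invariant, so A and B are not similar.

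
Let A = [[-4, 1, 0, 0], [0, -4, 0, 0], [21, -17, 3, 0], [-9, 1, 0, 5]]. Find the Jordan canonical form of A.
J = [[-4, 1, 0, 0], [0, -4, 0, 0], [0, 0, 3, 0], [0, 0, 0, 5]]

The characteristic polynomial is det(xI - A) = (x - 5)(x - 3)(x + 4)^2, so the eigenvalues are -4 (algebraic multiplicity 2), 3 (algebraic multiplicity 1), 5 (algebraic multiplicity 1).

For λ = -4: rank(A + 4I) = 3, rank((A + 4I)^2) = 2. The eigenspace has dimension 4 - 3 = 1, so there is 1 Jordan block; the rank sequence gives block sizes [2].

For λ = 3: algebraic multiplicity 1 gives one 1×1 block.

For λ = 5: algebraic multiplicity 1 gives one 1×1 block.

Assembling the blocks gives the Jordan form J above.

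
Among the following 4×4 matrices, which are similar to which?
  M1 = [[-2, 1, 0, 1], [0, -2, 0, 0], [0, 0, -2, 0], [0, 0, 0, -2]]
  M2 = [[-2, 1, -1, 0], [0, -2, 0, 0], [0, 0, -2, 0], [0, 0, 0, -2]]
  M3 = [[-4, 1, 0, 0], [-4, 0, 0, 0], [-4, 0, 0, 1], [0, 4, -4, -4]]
Characteristic polynomials: χ_{M1} = (x + 2)^4, χ_{M2} = (x + 2)^4, χ_{M3} = (x + 2)^4.

{M1, M2}: invariant factors x + 2, x + 2, (x + 2)^2.

{M3}: invariant factors (x + 2)^2, (x + 2)^2.

Matrices are similar if and only if their invariant-factor lists agree; the partition into similarity classes is {M1, M2}, {M3}.

2 classes: {M1, M2}, {M3}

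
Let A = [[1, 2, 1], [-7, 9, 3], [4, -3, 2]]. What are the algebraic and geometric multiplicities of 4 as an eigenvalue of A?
algebraic multiplicity 3, geometric multiplicity 1

The characteristic polynomial is (x - 4)^3, so the factor x - 4 appears with exponent 3: the algebraic multiplicity is 3.

rank(A - 4I) = 2, so the eigenspace has dimension 3 - 2 = 1: the geometric multiplicity is 1.

Since 1 < 3, A is not diagonalizable.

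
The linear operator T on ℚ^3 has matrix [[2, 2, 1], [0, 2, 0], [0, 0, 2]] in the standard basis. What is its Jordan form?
J = [[2, 1, 0], [0, 2, 0], [0, 0, 2]]

The characteristic polynomial is det(xI - A) = (x - 2)^3, so the eigenvalues are 2 (algebraic multiplicity 3).

For λ = 2: rank(A - 2I) = 1, rank((A - 2I)^2) = 0. The eigenspace has dimension 3 - 1 = 2, so there are 2 Jordan blocks; the rank sequence gives block sizes [2, 1].

Assembling the blocks gives the Jordan form J above.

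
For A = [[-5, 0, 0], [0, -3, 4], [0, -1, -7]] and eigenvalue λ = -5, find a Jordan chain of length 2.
v_1 = [[-1, 3, -1]]^T, v_2 = [[0, 2, -1]]^T

We seek v_1 ∈ ker((A + 5I)^2) \ ker(A + 5I), then set v_{i+1} = (A + 5I) v_i.

One such chain is v_1 = [[-1, 3, -1]]^T, v_2 = [[0, 2, -1]]^T. Check: (A + 5I) v_2 = [[0, 0, 0]]^T = 0.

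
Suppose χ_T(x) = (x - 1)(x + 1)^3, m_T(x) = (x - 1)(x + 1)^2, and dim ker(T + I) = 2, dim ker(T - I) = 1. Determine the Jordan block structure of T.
Jordan blocks: (-1, 2), (-1, 1), (1, 1)

λ = -1: algebraic multiplicity 3 (exponent in χ_T), largest block size 2 (exponent in m_T), 2 blocks (geometric multiplicity). These force block sizes [2, 1].
λ = 1: algebraic multiplicity 1 (exponent in χ_T), largest block size 1 (exponent in m_T), 1 block (geometric multiplicity). This forces block sizes [1].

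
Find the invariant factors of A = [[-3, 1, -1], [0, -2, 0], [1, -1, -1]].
The Jordan structure of A has elementary divisors (x + 2)^2, (x + 2). Arranging the block sizes at each eigenvalue in decreasing order and taking row products gives the invariant factors.

Invariant factors (smallest first, each dividing the next): x + 2, (x + 2)^2.

Check: the last factor (x + 2)^2 is the minimal polynomial, and the product (x + 2)^3 is the characteristic polynomial.

x + 2, (x + 2)^2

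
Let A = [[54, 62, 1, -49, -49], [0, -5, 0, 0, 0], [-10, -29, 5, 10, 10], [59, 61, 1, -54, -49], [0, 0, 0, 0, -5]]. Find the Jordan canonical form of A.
The characteristic polynomial is det(xI - A) = (x - 5)^2(x + 5)^3, so the eigenvalues are -5 (algebraic multiplicity 3), 5 (algebraic multiplicity 2).

For λ = -5: rank(A + 5I) = 3, rank((A + 5I)^2) = 2. The eigenspace has dimension 5 - 3 = 2, so there are 2 Jordan blocks; the rank sequence gives block sizes [2, 1].

For λ = 5: rank(A - 5I) = 4, rank((A - 5I)^2) = 3. The eigenspace has dimension 5 - 4 = 1, so there is 1 Jordan block; the rank sequence gives block sizes [2].

Assembling the blocks gives the Jordan form J above.

J = [[-5, 1, 0, 0, 0], [0, -5, 0, 0, 0], [0, 0, -5, 0, 0], [0, 0, 0, 5, 1], [0, 0, 0, 0, 5]]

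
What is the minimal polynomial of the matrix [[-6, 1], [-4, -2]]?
The characteristic polynomial factors as (x + 4)^2. The minimal polynomial is ∏(x - λ)^{k_λ} where k_λ is the size of the largest Jordan block at λ.

For λ = -4: rank(A + 4I) = 1, and the largest Jordan block has size 2 (the smallest k with rank((A + 4I)^k) = rank((A + 4I)^(k+1))).

So m_A(x) = (x + 4)^2.

m_A(x) = (x + 4)^2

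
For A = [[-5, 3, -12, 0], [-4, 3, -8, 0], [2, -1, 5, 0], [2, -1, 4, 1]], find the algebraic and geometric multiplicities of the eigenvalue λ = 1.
The characteristic polynomial is (x - 1)^4, so the factor x - 1 appears with exponent 4: the algebraic multiplicity is 4.

rank(A - I) = 1, so the eigenspace has dimension 4 - 1 = 3: the geometric multiplicity is 3.

Since 3 < 4, A is not diagonalizable.

algebraic multiplicity 4, geometric multiplicity 3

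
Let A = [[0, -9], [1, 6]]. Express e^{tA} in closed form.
e^{tA} = [[(1 - 3*t)*e^{3*t}, -9*t*e^{3*t}], [t*e^{3*t}, (3*t + 1)*e^{3*t}]]

A has Jordan form J = [[3, 1], [0, 3]] with A = PJP^{-1}, so e^{tA} = P e^{tJ} P^{-1}.

For a Jordan block J_k(λ), e^{tJ_k(λ)} = e^{λt} · (I + tN + t^2 N^2/2! + ... + t^{k-1} N^{k-1}/(k-1)!) where N is the nilpotent superdiagonal part.

Assembling the blocks and conjugating back gives the entries of e^{tA} as shown above.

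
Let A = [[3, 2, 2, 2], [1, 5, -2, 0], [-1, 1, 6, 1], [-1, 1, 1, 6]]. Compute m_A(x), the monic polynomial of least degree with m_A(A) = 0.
m_A(x) = (x - 5)^3

The characteristic polynomial factors as (x - 5)^4. The minimal polynomial is ∏(x - λ)^{k_λ} where k_λ is the size of the largest Jordan block at λ.

For λ = 5: rank(A - 5I) = 2, and the largest Jordan block has size 3 (the smallest k with rank((A - 5I)^k) = rank((A - 5I)^(k+1))).

So m_A(x) = (x - 5)^3.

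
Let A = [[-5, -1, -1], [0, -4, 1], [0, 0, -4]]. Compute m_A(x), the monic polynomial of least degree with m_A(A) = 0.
The characteristic polynomial factors as (x + 4)^2(x + 5). The minimal polynomial is ∏(x - λ)^{k_λ} where k_λ is the size of the largest Jordan block at λ.

For λ = -5: rank(A + 5I) = 2, and the largest Jordan block has size 1 (the smallest k with rank((A + 5I)^k) = rank((A + 5I)^(k+1))).
For λ = -4: rank(A + 4I) = 2, and the largest Jordan block has size 2 (the smallest k with rank((A + 4I)^k) = rank((A + 4I)^(k+1))).

So m_A(x) = (x + 4)^2(x + 5).

m_A(x) = (x + 4)^2(x + 5)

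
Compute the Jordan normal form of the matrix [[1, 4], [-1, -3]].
J = [[-1, 1], [0, -1]]

The characteristic polynomial is det(xI - A) = (x + 1)^2, so the eigenvalues are -1 (algebraic multiplicity 2).

For λ = -1: rank(A + I) = 1, rank((A + I)^2) = 0. The eigenspace has dimension 2 - 1 = 1, so there is 1 Jordan block; the rank sequence gives block sizes [2].

Assembling the blocks gives the Jordan form J above.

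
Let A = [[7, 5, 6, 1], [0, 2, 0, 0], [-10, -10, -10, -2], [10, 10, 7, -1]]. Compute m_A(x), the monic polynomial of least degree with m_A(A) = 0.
The characteristic polynomial factors as (x - 2)^2(x + 3)^2. The minimal polynomial is ∏(x - λ)^{k_λ} where k_λ is the size of the largest Jordan block at λ.

For λ = -3: rank(A + 3I) = 3, and the largest Jordan block has size 2 (the smallest k with rank((A + 3I)^k) = rank((A + 3I)^(k+1))).
For λ = 2: rank(A - 2I) = 2, and the largest Jordan block has size 1 (the smallest k with rank((A - 2I)^k) = rank((A - 2I)^(k+1))).

So m_A(x) = (x - 2)(x + 3)^2.

m_A(x) = (x - 2)(x + 3)^2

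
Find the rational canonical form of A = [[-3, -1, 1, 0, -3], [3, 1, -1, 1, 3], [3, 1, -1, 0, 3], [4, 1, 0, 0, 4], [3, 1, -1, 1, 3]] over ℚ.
The invariant factors of A (the non-unit diagonal entries of the Smith normal form of xI - A over ℚ[x]) are x, x(x + 1)(x^2 - x - 4), each dividing the next. The characteristic polynomial is their product, x^2(x + 1)(x^2 - x - 4).

The rational canonical form is the block-diagonal matrix of companion matrices C(f_i):
R = [[0, 0, 0, 0, 0], [0, 0, 0, 0, 0], [0, 1, 0, 0, 4], [0, 0, 1, 0, 5], [0, 0, 0, 1, 0]].

Note the characteristic polynomial does not split into linear factors over ℚ, so A has no Jordan form over ℚ; the rational canonical form exists over any field.

R = [[0, 0, 0, 0, 0], [0, 0, 0, 0, 0], [0, 1, 0, 0, 4], [0, 0, 1, 0, 5], [0, 0, 0, 1, 0]]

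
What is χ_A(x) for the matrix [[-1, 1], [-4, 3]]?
χ_A(x) = (x - 1)^2

xI - A = [[x + 1, -1], [4, x - 3]].

Expanding det(xI - A) along the first row:
det(xI - A) = + (x + 1)·det([[x - 3]]) - (-1)·det([[4]]).

Evaluating gives χ_A(x) = x^2 - 2x + 1 = (x - 1)^2.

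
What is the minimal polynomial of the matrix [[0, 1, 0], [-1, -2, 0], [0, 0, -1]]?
The characteristic polynomial factors as (x + 1)^3. The minimal polynomial is ∏(x - λ)^{k_λ} where k_λ is the size of the largest Jordan block at λ.

For λ = -1: rank(A + I) = 1, and the largest Jordan block has size 2 (the smallest k with rank((A + I)^k) = rank((A + I)^(k+1))).

So m_A(x) = (x + 1)^2.

m_A(x) = (x + 1)^2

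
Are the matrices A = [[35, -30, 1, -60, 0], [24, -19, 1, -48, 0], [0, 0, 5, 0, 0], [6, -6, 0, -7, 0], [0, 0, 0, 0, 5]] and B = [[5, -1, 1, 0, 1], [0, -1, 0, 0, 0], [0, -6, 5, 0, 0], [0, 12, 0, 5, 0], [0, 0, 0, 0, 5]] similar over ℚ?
Two matrices over a field are similar if and only if they have the same invariant factors.

Both A and B have characteristic polynomial (x - 5)^4(x + 1) and minimal polynomial (x - 5)^2(x + 1). Computing further, both have invariant factors x - 5, x - 5, (x - 5)^2(x + 1). Hence A and B are similar.

Yes.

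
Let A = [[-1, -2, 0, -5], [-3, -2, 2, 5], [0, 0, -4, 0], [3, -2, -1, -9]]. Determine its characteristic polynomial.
xI - A = [[x + 1, 2, 0, 5], [3, x + 2, -2, -5], [0, 0, x + 4, 0], [-3, 2, 1, x + 9]].

Expanding det(xI - A) along the first row:
det(xI - A) = + (x + 1)·det([[x + 2, -2, -5], [0, x + 4, 0], [2, 1, x + 9]]) - (2)·det([[3, -2, -5], [0, x + 4, 0], [-3, 1, x + 9]]) + (0)·det([[3, x + 2, -5], [0, 0, 0], [-3, 2, x + 9]]) - (5)·det([[3, x + 2, -2], [0, 0, x + 4], [-3, 2, 1]]).

Evaluating gives χ_A(x) = x^4 + 16x^3 + 96x^2 + 256x + 256 = (x + 4)^4.

χ_A(x) = (x + 4)^4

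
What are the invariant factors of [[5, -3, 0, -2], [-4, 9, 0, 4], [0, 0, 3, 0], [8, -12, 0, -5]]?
x - 3, x - 3, (x - 3)^2

The Jordan structure of A has elementary divisors (x - 3)^2, (x - 3), (x - 3). Arranging the block sizes at each eigenvalue in decreasing order and taking row products gives the invariant factors.

Invariant factors (smallest first, each dividing the next): x - 3, x - 3, (x - 3)^2.

Check: the last factor (x - 3)^2 is the minimal polynomial, and the product (x - 3)^4 is the characteristic polynomial.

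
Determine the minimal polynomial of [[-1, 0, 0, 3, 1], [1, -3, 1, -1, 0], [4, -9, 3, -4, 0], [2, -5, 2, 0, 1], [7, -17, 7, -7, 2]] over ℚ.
m_A(x) = (x - 2)^2(x + 1)^3

The characteristic polynomial factors as (x - 2)^2(x + 1)^3. The minimal polynomial is ∏(x - λ)^{k_λ} where k_λ is the size of the largest Jordan block at λ.

For λ = -1: rank(A + I) = 4, and the largest Jordan block has size 3 (the smallest k with rank((A + I)^k) = rank((A + I)^(k+1))).
For λ = 2: rank(A - 2I) = 4, and the largest Jordan block has size 2 (the smallest k with rank((A - 2I)^k) = rank((A - 2I)^(k+1))).

So m_A(x) = (x - 2)^2(x + 1)^3.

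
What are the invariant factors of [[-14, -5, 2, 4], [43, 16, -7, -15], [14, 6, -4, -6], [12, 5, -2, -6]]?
The Jordan structure of A has elementary divisors (x + 2)^3, (x + 2). Arranging the block sizes at each eigenvalue in decreasing order and taking row products gives the invariant factors.

Invariant factors (smallest first, each dividing the next): x + 2, (x + 2)^3.

Check: the last factor (x + 2)^3 is the minimal polynomial, and the product (x + 2)^4 is the characteristic polynomial.

x + 2, (x + 2)^3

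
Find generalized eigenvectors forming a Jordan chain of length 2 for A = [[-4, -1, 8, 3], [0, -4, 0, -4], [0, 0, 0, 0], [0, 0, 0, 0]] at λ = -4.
v_1 = [[2, -1, 0, 0]]^T, v_2 = [[1, 0, 0, 0]]^T

We seek v_1 ∈ ker((A + 4I)^2) \ ker(A + 4I), then set v_{i+1} = (A + 4I) v_i.

One such chain is v_1 = [[2, -1, 0, 0]]^T, v_2 = [[1, 0, 0, 0]]^T. Check: (A + 4I) v_2 = [[0, 0, 0, 0]]^T = 0.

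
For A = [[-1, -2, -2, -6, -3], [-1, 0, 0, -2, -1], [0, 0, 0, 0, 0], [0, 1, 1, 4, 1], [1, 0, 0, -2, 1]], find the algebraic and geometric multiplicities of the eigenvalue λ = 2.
The characteristic polynomial is x^3(x - 2)^2, so the factor x - 2 appears with exponent 2: the algebraic multiplicity is 2.

rank(A - 2I) = 4, so the eigenspace has dimension 5 - 4 = 1: the geometric multiplicity is 1.

Since 1 < 2, A is not diagonalizable.

algebraic multiplicity 2, geometric multiplicity 1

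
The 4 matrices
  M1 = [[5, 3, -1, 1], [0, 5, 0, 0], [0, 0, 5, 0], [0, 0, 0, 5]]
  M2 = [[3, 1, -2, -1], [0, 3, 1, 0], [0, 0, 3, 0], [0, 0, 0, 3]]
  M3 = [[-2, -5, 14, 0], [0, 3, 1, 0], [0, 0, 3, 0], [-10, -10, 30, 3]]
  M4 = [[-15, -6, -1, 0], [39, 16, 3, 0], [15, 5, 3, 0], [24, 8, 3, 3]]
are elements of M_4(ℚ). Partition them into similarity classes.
3 classes: {M1}, {M2}, {M3, M4}

Characteristic polynomials: χ_{M1} = (x - 5)^4, χ_{M2} = (x - 3)^4, χ_{M3} = (x - 3)^3(x + 2), χ_{M4} = (x - 3)^3(x + 2).

{M1}: invariant factors x - 5, x - 5, (x - 5)^2.

{M2}: invariant factors x - 3, (x - 3)^3.

{M3, M4}: invariant factors x - 3, (x - 3)^2(x + 2).

Matrices are similar if and only if their invariant-factor lists agree; the partition into similarity classes is {M1}, {M2}, {M3, M4}.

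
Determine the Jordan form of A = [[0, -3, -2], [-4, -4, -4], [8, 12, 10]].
The characteristic polynomial is det(xI - A) = (x - 2)^3, so the eigenvalues are 2 (algebraic multiplicity 3).

For λ = 2: rank(A - 2I) = 1, rank((A - 2I)^2) = 0. The eigenspace has dimension 3 - 1 = 2, so there are 2 Jordan blocks; the rank sequence gives block sizes [2, 1].

Assembling the blocks gives the Jordan form J above.

J = [[2, 1, 0], [0, 2, 0], [0, 0, 2]]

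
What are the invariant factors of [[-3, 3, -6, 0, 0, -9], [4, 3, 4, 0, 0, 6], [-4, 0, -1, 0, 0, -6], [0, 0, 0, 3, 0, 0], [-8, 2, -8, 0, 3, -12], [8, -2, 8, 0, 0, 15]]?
x - 3, x - 3, x - 3, (x - 5)(x - 3)^2

The Jordan structure of A has elementary divisors (x - 3)^2, (x - 3), (x - 3), (x - 3), (x - 5). Arranging the block sizes at each eigenvalue in decreasing order and taking row products gives the invariant factors.

Invariant factors (smallest first, each dividing the next): x - 3, x - 3, x - 3, (x - 5)(x - 3)^2.

Check: the last factor (x - 5)(x - 3)^2 is the minimal polynomial, and the product (x - 5)(x - 3)^5 is the characteristic polynomial.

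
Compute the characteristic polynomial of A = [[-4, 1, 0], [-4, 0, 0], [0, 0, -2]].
xI - A = [[x + 4, -1, 0], [4, x, 0], [0, 0, x + 2]].

Expanding det(xI - A) along the first row:
det(xI - A) = + (x + 4)·det([[x, 0], [0, x + 2]]) - (-1)·det([[4, 0], [0, x + 2]]) + (0)·det([[4, x], [0, 0]]).

Evaluating gives χ_A(x) = x^3 + 6x^2 + 12x + 8 = (x + 2)^3.

χ_A(x) = (x + 2)^3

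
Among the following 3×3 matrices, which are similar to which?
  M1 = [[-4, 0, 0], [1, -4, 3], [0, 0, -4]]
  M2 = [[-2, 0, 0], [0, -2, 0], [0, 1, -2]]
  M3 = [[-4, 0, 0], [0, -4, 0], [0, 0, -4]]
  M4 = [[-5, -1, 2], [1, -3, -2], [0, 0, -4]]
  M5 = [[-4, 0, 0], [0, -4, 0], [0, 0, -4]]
Characteristic polynomials: χ_{M1} = (x + 4)^3, χ_{M2} = (x + 2)^3, χ_{M3} = (x + 4)^3, χ_{M4} = (x + 4)^3, χ_{M5} = (x + 4)^3.

{M1, M4}: invariant factors x + 4, (x + 4)^2.

{M2}: invariant factors x + 2, (x + 2)^2.

{M3, M5}: invariant factors x + 4, x + 4, x + 4.

Matrices are similar if and only if their invariant-factor lists agree; the partition into similarity classes is {M1, M4}, {M2}, {M3, M5}.

3 classes: {M1, M4}, {M2}, {M3, M5}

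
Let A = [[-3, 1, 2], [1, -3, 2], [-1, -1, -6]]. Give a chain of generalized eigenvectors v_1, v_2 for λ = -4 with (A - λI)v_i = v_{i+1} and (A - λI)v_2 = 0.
v_1 = [[0, 1, 0]]^T, v_2 = [[1, 1, -1]]^T

We seek v_1 ∈ ker((A + 4I)^2) \ ker(A + 4I), then set v_{i+1} = (A + 4I) v_i.

One such chain is v_1 = [[0, 1, 0]]^T, v_2 = [[1, 1, -1]]^T. Check: (A + 4I) v_2 = [[0, 0, 0]]^T = 0.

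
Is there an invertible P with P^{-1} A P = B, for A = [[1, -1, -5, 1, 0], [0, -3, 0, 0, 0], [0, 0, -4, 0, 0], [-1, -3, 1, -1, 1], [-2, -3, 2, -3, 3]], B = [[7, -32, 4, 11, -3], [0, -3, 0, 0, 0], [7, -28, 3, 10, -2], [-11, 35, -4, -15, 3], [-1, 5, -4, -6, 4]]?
Two matrices over a field are similar if and only if they have the same invariant factors.

Both A and B have characteristic polynomial (x - 1)^3(x + 3)(x + 4) and minimal polynomial (x - 1)^3(x + 3)(x + 4). Computing further, both have invariant factors (x - 1)^3(x + 3)(x + 4). Hence A and B are similar.

Yes.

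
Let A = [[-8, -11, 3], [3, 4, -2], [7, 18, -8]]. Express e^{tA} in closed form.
e^{tA} = [[(2*t^2 - 4*t + 1)*e^{-4*t}, t*(5*t - 11)*e^{-4*t}, t*(3 - t)*e^{-4*t}], [t*(3 - t)*e^{-4*t}, (-5*t^2 + 16*t + 2)*e^{-4*t}/2, t*(t - 4)*e^{-4*t}/2], [t*(7 - t)*e^{-4*t}, t*(36 - 5*t)*e^{-4*t}/2, (t^2 - 8*t + 2)*e^{-4*t}/2]]

A has Jordan form J = [[-4, 1, 0], [0, -4, 1], [0, 0, -4]] with A = PJP^{-1}, so e^{tA} = P e^{tJ} P^{-1}.

For a Jordan block J_k(λ), e^{tJ_k(λ)} = e^{λt} · (I + tN + t^2 N^2/2! + ... + t^{k-1} N^{k-1}/(k-1)!) where N is the nilpotent superdiagonal part.

Assembling the blocks and conjugating back gives the entries of e^{tA} as shown above.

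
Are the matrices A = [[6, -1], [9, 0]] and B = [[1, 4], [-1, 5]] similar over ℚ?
Yes.

Two matrices over a field are similar if and only if they have the same invariant factors.

Both A and B have characteristic polynomial (x - 3)^2 and minimal polynomial (x - 3)^2. Computing further, both have invariant factors (x - 3)^2. Hence A and B are similar.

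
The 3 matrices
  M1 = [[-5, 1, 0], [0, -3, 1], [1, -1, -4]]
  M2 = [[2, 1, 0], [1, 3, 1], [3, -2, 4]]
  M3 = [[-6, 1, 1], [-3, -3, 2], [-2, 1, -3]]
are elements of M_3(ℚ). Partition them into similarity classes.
2 classes: {M1, M3}, {M2}

Characteristic polynomials: χ_{M1} = (x + 4)^3, χ_{M2} = (x - 3)^3, χ_{M3} = (x + 4)^3.

{M1, M3}: invariant factors (x + 4)^3.

{M2}: invariant factors (x - 3)^3.

Matrices are similar if and only if their invariant-factor lists agree; the partition into similarity classes is {M1, M3}, {M2}.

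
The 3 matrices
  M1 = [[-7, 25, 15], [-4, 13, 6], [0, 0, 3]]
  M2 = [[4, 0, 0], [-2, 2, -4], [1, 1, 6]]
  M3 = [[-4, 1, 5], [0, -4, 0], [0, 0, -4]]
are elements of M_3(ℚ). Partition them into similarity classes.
Characteristic polynomials: χ_{M1} = (x - 3)^3, χ_{M2} = (x - 4)^3, χ_{M3} = (x + 4)^3.

{M1}: invariant factors x - 3, (x - 3)^2.

{M2}: invariant factors x - 4, (x - 4)^2.

{M3}: invariant factors x + 4, (x + 4)^2.

Matrices are similar if and only if their invariant-factor lists agree; the partition into similarity classes is {M1}, {M2}, {M3}.

3 classes: {M1}, {M2}, {M3}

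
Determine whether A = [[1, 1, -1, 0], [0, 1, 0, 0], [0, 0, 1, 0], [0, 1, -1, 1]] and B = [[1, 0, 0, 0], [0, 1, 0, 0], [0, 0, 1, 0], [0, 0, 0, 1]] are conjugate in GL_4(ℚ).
Both have characteristic polynomial (x - 1)^4, but the minimal polynomial of A is (x - 1)^2 while the minimal polynomial of B is x - 1. The minimal polynomial is a similarity invariant, so A and B are not similar.

No.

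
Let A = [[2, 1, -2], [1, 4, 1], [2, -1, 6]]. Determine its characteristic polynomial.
χ_A(x) = (x - 4)^3

xI - A = [[x - 2, -1, 2], [-1, x - 4, -1], [-2, 1, x - 6]].

Expanding det(xI - A) along the first row:
det(xI - A) = + (x - 2)·det([[x - 4, -1], [1, x - 6]]) - (-1)·det([[-1, -1], [-2, x - 6]]) + (2)·det([[-1, x - 4], [-2, 1]]).

Evaluating gives χ_A(x) = x^3 - 12x^2 + 48x - 64 = (x - 4)^3.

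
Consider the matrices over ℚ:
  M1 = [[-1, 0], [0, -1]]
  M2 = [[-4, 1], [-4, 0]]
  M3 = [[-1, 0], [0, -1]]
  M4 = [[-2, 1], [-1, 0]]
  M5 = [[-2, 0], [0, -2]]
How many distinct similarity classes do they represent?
4 classes: {M1, M3}, {M2}, {M4}, {M5}

Characteristic polynomials: χ_{M1} = (x + 1)^2, χ_{M2} = (x + 2)^2, χ_{M3} = (x + 1)^2, χ_{M4} = (x + 1)^2, χ_{M5} = (x + 2)^2.

{M1, M3}: invariant factors x + 1, x + 1.

{M2}: invariant factors (x + 2)^2.

{M4}: invariant factors (x + 1)^2.

{M5}: invariant factors x + 2, x + 2.

Matrices are similar if and only if their invariant-factor lists agree; the partition into similarity classes is {M1, M3}, {M2}, {M4}, {M5}.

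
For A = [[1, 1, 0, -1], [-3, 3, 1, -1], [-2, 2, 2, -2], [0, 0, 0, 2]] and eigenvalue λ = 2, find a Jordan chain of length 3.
v_1 = [[0, -1, 1, -1]]^T, v_2 = [[0, 1, 0, 0]]^T, v_3 = [[1, 1, 2, 0]]^T

We seek v_1 ∈ ker((A - 2I)^3) \ ker((A - 2I)^2), then set v_{i+1} = (A - 2I) v_i.

One such chain is v_1 = [[0, -1, 1, -1]]^T, v_2 = [[0, 1, 0, 0]]^T, v_3 = [[1, 1, 2, 0]]^T. Check: (A - 2I) v_3 = [[0, 0, 0, 0]]^T = 0.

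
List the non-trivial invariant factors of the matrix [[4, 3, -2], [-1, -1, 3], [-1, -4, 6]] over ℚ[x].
(x - 3)^3

The Jordan structure of A has elementary divisors (x - 3)^3. Arranging the block sizes at each eigenvalue in decreasing order and taking row products gives the invariant factors.

Invariant factors (smallest first, each dividing the next): (x - 3)^3.

Check: the last factor (x - 3)^3 is the minimal polynomial, and the product (x - 3)^3 is the characteristic polynomial.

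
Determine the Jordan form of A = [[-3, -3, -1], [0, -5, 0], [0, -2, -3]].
The characteristic polynomial is det(xI - A) = (x + 3)^2(x + 5), so the eigenvalues are -5 (algebraic multiplicity 1), -3 (algebraic multiplicity 2).

For λ = -5: algebraic multiplicity 1 gives one 1×1 block.

For λ = -3: rank(A + 3I) = 2, rank((A + 3I)^2) = 1. The eigenspace has dimension 3 - 2 = 1, so there is 1 Jordan block; the rank sequence gives block sizes [2].

Assembling the blocks gives the Jordan form J above.

J = [[-5, 0, 0], [0, -3, 1], [0, 0, -3]]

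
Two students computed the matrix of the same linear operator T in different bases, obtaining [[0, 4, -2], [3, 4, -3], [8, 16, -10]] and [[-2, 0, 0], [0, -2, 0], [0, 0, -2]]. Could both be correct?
Both have characteristic polynomial (x + 2)^3, but the minimal polynomial of A is (x + 2)^2 while the minimal polynomial of B is x + 2. The minimal polynomial is a similarity invariant, so A and B are not similar.

No.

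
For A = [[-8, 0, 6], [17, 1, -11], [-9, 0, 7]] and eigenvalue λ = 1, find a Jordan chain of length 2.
v_1 = [[2, 0, 3]]^T, v_2 = [[0, 1, 0]]^T

We seek v_1 ∈ ker((A - I)^2) \ ker(A - I), then set v_{i+1} = (A - I) v_i.

One such chain is v_1 = [[2, 0, 3]]^T, v_2 = [[0, 1, 0]]^T. Check: (A - I) v_2 = [[0, 0, 0]]^T = 0.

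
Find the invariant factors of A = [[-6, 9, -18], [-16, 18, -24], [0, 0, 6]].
x - 6, (x - 6)^2

The Jordan structure of A has elementary divisors (x - 6)^2, (x - 6). Arranging the block sizes at each eigenvalue in decreasing order and taking row products gives the invariant factors.

Invariant factors (smallest first, each dividing the next): x - 6, (x - 6)^2.

Check: the last factor (x - 6)^2 is the minimal polynomial, and the product (x - 6)^3 is the characteristic polynomial.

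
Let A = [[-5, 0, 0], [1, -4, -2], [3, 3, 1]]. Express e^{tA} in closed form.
A has Jordan form J = [[-5, 0, 0], [0, -2, 0], [0, 0, -1]] with A = PJP^{-1}, so e^{tA} = P e^{tJ} P^{-1}.

For a Jordan block J_k(λ), e^{tJ_k(λ)} = e^{λt} · (I + tN + t^2 N^2/2! + ... + t^{k-1} N^{k-1}/(k-1)!) where N is the nilpotent superdiagonal part.

Assembling the blocks and conjugating back gives the entries of e^{tA} as shown above.

e^{tA} = [[e^{-5*t}, 0, 0], [-2*e^{-t} + 3*e^{-2*t} - e^{-5*t}, (3 - 2*e^{t})*e^{-2*t}, 2*(1 - e^{t})*e^{-2*t}], [(3*e^{t} - 3)*e^{-2*t}, (3*e^{t} - 3)*e^{-2*t}, (3*e^{t} - 2)*e^{-2*t}]]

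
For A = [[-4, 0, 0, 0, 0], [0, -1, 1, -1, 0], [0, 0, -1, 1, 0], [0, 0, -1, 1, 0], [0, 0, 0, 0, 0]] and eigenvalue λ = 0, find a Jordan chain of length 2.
v_1 = [[0, -1, 1, 2, 0]]^T, v_2 = [[0, 0, 1, 1, 0]]^T

We seek v_1 ∈ ker(A^2) \ ker(A), then set v_{i+1} = A v_i.

One such chain is v_1 = [[0, -1, 1, 2, 0]]^T, v_2 = [[0, 0, 1, 1, 0]]^T. Check: A v_2 = [[0, 0, 0, 0, 0]]^T = 0.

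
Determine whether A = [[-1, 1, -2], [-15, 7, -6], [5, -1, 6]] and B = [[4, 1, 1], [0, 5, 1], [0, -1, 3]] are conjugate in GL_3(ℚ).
Two matrices over a field are similar if and only if they have the same invariant factors.

Both A and B have characteristic polynomial (x - 4)^3 and minimal polynomial (x - 4)^2. Computing further, both have invariant factors x - 4, (x - 4)^2. Hence A and B are similar.

Yes.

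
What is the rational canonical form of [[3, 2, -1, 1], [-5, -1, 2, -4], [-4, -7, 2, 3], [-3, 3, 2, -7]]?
The invariant factors of A (the non-unit diagonal entries of the Smith normal form of xI - A over ℚ[x]) are (x - 1)(x + 3)(x^2 + x + 3), each dividing the next. The characteristic polynomial is their product, (x - 1)(x + 3)(x^2 + x + 3).

The rational canonical form is the block-diagonal matrix of companion matrices C(f_i):
R = [[0, 0, 0, 9], [1, 0, 0, -3], [0, 1, 0, -2], [0, 0, 1, -3]].

Note the characteristic polynomial does not split into linear factors over ℚ, so A has no Jordan form over ℚ; the rational canonical form exists over any field.

R = [[0, 0, 0, 9], [1, 0, 0, -3], [0, 1, 0, -2], [0, 0, 1, -3]]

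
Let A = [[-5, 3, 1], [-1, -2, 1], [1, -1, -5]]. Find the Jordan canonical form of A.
J = [[-4, 1, 0], [0, -4, 1], [0, 0, -4]]

The characteristic polynomial is det(xI - A) = (x + 4)^3, so the eigenvalues are -4 (algebraic multiplicity 3).

For λ = -4: rank(A + 4I) = 2, rank((A + 4I)^2) = 1, rank((A + 4I)^3) = 0. The eigenspace has dimension 3 - 2 = 1, so there is 1 Jordan block; the rank sequence gives block sizes [3].

Assembling the blocks gives the Jordan form J above.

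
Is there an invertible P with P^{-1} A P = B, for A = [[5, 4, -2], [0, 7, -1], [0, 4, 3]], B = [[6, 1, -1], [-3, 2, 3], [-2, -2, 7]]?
Yes.

Two matrices over a field are similar if and only if they have the same invariant factors.

Both A and B have characteristic polynomial (x - 5)^3 and minimal polynomial (x - 5)^2. Computing further, both have invariant factors x - 5, (x - 5)^2. Hence A and B are similar.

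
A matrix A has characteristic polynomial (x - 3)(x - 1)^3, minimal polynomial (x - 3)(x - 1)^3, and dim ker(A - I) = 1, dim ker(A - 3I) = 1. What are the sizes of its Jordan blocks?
λ = 1: algebraic multiplicity 3 (exponent in χ_A), largest block size 3 (exponent in m_A), 1 block (geometric multiplicity). This forces block sizes [3].
λ = 3: algebraic multiplicity 1 (exponent in χ_A), largest block size 1 (exponent in m_A), 1 block (geometric multiplicity). This forces block sizes [1].

Jordan blocks: (1, 3), (3, 1)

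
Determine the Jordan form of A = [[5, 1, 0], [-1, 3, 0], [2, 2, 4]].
The characteristic polynomial is det(xI - A) = (x - 4)^3, so the eigenvalues are 4 (algebraic multiplicity 3).

For λ = 4: rank(A - 4I) = 1, rank((A - 4I)^2) = 0. The eigenspace has dimension 3 - 1 = 2, so there are 2 Jordan blocks; the rank sequence gives block sizes [2, 1].

Assembling the blocks gives the Jordan form J above.

J = [[4, 1, 0], [0, 4, 0], [0, 0, 4]]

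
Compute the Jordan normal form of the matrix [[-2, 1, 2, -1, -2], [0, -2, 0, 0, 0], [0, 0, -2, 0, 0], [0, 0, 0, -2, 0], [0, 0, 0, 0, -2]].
The characteristic polynomial is det(xI - A) = (x + 2)^5, so the eigenvalues are -2 (algebraic multiplicity 5).

For λ = -2: rank(A + 2I) = 1, rank((A + 2I)^2) = 0. The eigenspace has dimension 5 - 1 = 4, so there are 4 Jordan blocks; the rank sequence gives block sizes [2, 1, 1, 1].

Assembling the blocks gives the Jordan form J above.

J = [[-2, 1, 0, 0, 0], [0, -2, 0, 0, 0], [0, 0, -2, 0, 0], [0, 0, 0, -2, 0], [0, 0, 0, 0, -2]]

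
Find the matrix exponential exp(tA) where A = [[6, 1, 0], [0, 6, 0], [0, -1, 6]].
A has Jordan form J = [[6, 1, 0], [0, 6, 0], [0, 0, 6]] with A = PJP^{-1}, so e^{tA} = P e^{tJ} P^{-1}.

For a Jordan block J_k(λ), e^{tJ_k(λ)} = e^{λt} · (I + tN + t^2 N^2/2! + ... + t^{k-1} N^{k-1}/(k-1)!) where N is the nilpotent superdiagonal part.

Assembling the blocks and conjugating back gives the entries of e^{tA} as shown above.

e^{tA} = [[e^{6*t}, t*e^{6*t}, 0], [0, e^{6*t}, 0], [0, -t*e^{6*t}, e^{6*t}]]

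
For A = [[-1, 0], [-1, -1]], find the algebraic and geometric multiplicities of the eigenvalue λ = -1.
The characteristic polynomial is (x + 1)^2, so the factor x + 1 appears with exponent 2: the algebraic multiplicity is 2.

rank(A + I) = 1, so the eigenspace has dimension 2 - 1 = 1: the geometric multiplicity is 1.

Since 1 < 2, A is not diagonalizable.

algebraic multiplicity 2, geometric multiplicity 1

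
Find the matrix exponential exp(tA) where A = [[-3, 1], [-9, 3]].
e^{tA} = [[1 - 3*t, t], [-9*t, 3*t + 1]]

A has Jordan form J = [[0, 1], [0, 0]] with A = PJP^{-1}, so e^{tA} = P e^{tJ} P^{-1}.

For a Jordan block J_k(λ), e^{tJ_k(λ)} = e^{λt} · (I + tN + t^2 N^2/2! + ... + t^{k-1} N^{k-1}/(k-1)!) where N is the nilpotent superdiagonal part.

Assembling the blocks and conjugating back gives the entries of e^{tA} as shown above.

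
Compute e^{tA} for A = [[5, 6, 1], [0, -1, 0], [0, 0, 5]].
A has Jordan form J = [[-1, 0, 0], [0, 5, 1], [0, 0, 5]] with A = PJP^{-1}, so e^{tA} = P e^{tJ} P^{-1}.

For a Jordan block J_k(λ), e^{tJ_k(λ)} = e^{λt} · (I + tN + t^2 N^2/2! + ... + t^{k-1} N^{k-1}/(k-1)!) where N is the nilpotent superdiagonal part.

Assembling the blocks and conjugating back gives the entries of e^{tA} as shown above.

e^{tA} = [[e^{5*t}, (e^{6*t} - 1)*e^{-t}, t*e^{5*t}], [0, e^{-t}, 0], [0, 0, e^{5*t}]]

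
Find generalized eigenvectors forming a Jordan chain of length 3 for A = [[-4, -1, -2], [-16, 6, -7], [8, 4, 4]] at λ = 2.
We seek v_1 ∈ ker((A - 2I)^3) \ ker((A - 2I)^2), then set v_{i+1} = (A - 2I) v_i.

One such chain is v_1 = [[-2, 1, 5]]^T, v_2 = [[1, 1, -2]]^T, v_3 = [[-3, 2, 8]]^T. Check: (A - 2I) v_3 = [[0, 0, 0]]^T = 0.

v_1 = [[-2, 1, 5]]^T, v_2 = [[1, 1, -2]]^T, v_3 = [[-3, 2, 8]]^T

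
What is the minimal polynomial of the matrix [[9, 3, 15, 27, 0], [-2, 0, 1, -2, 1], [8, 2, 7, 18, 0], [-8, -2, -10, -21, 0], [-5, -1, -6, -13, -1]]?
m_A(x) = x^3(x + 3)

The characteristic polynomial factors as x^3(x + 3)^2. The minimal polynomial is ∏(x - λ)^{k_λ} where k_λ is the size of the largest Jordan block at λ.

For λ = -3: rank(A + 3I) = 3, and the largest Jordan block has size 1 (the smallest k with rank((A + 3I)^k) = rank((A + 3I)^(k+1))).
For λ = 0: rank(A) = 4, and the largest Jordan block has size 3 (the smallest k with rank(A^k) = rank(A^(k+1))).

So m_A(x) = x^3(x + 3).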